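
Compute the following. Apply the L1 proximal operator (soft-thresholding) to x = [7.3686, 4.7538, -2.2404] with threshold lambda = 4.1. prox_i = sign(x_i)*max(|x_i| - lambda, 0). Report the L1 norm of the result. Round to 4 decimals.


Soft-thresholding with lambda = 4.1:
prox(7.3686) = sign(7.3686)*max(|7.3686| - 4.1, 0) = 3.2686
prox(4.7538) = sign(4.7538)*max(|4.7538| - 4.1, 0) = 0.6538
prox(-2.2404) = sign(-2.2404)*max(|-2.2404| - 4.1, 0) = 0.0
prox(x) = [3.2686, 0.6538, 0.0]
||prox(x)||_1 = 3.2686 + 0.6538 + 0.0 = 3.9224


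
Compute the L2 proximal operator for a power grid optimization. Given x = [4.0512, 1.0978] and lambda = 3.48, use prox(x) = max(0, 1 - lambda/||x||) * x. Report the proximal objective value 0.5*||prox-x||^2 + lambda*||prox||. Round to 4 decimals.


Step 1: Compute ||x||.
||x|| = 4.1973
Step 2: Compute scaling factor.
scale = max(0, 1 - 3.48/4.1973) = 0.1709
Step 3: prox(x) = [0.6923, 0.1876]
||prox(x)|| = 0.7173
Step 4: Proximal objective.
0.5*||prox-x||^2 = 6.0552
lambda*||prox|| = 2.4962
Total = 8.5514


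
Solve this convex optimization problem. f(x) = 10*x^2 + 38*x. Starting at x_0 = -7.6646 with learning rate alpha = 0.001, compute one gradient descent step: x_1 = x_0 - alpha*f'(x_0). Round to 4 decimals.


We compute the gradient at x_0 and apply the update.
f'(x) = 20*x + 38
f'(-7.6646) = 20*-7.6646 + 38 = -115.292
x_1 = -7.6646 - 0.001*-115.292 = -7.5493


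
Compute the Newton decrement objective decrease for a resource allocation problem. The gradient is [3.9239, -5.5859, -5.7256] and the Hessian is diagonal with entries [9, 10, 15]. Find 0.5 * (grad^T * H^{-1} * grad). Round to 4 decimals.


Step 1: H is diagonal, so H^(-1) * g = [0.436, -0.5586, -0.3817].
Step 2: g^T H^(-1) g = sum_i g_i^2 / H_ii
  = (3.9239)^2/9 + (-5.5859)^2/10 + (-5.7256)^2/15
  = 1.7108 + 3.1202 + 2.1855 = 7.0165
Step 3: Objective decrease = 0.5 * g^T H^(-1) g = 3.5083


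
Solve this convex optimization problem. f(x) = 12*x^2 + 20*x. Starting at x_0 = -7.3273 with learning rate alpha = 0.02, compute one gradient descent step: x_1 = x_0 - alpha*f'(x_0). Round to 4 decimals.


We compute the gradient at x_0 and apply the update.
f'(x) = 24*x + 20
f'(-7.3273) = 24*-7.3273 + 20 = -155.8552
x_1 = -7.3273 - 0.02*-155.8552 = -4.2102


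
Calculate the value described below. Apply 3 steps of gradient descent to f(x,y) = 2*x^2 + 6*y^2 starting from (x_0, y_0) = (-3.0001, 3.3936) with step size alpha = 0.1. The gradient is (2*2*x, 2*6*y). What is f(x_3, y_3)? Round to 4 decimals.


Gradient descent on f(x,y) = 2*x^2 + 6*y^2.
Starting point: (-3.0001, 3.3936), alpha = 0.1
Step 1: grad_x = 2*2*-3.0001 = -12.0004, grad_y = 2*6*3.3936 = 40.7232
  x_1 = -3.0001 - 0.1*-12.0004 = -1.8001
  y_1 = 3.3936 - 0.1*40.7232 = -0.6787
Step 2: grad_x = 2*2*-1.8001 = -7.2002, grad_y = 2*6*-0.6787 = -8.1446
  x_2 = -1.8001 - 0.1*-7.2002 = -1.08
  y_2 = -0.6787 - 0.1*-8.1446 = 0.1357
Step 3: grad_x = 2*2*-1.08 = -4.3201, grad_y = 2*6*0.1357 = 1.6289
  x_3 = -1.08 - 0.1*-4.3201 = -0.648
  y_3 = 0.1357 - 0.1*1.6289 = -0.0271
f(-0.648, -0.0271) = 2*(-0.648)^2 + 6*(-0.0271)^2 = 0.8443


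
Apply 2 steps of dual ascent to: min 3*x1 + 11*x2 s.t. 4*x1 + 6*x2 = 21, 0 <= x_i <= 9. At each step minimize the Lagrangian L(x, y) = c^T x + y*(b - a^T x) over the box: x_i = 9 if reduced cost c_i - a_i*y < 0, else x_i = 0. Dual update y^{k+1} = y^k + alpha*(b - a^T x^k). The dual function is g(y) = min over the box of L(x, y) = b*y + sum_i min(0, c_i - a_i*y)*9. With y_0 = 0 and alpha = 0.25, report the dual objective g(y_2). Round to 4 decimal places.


Dual ascent for LP: min 3*x1 + 11*x2, 4*x1 + 6*x2 = 21, 0 <= x_i <= 9
Step 1: y^k = 0.0, reduced costs: (3.0, 11.0)
  x^k = (0.0, 0.0), subgradient = b - a^T x = 21.0
  y^{k+1} = 0.0 + 0.25*21.0 = 5.25
Step 2: y^k = 5.25, reduced costs: (-18.0, -20.5)
  x^k = (9.0, 9.0), subgradient = b - a^T x = -69.0
  y^{k+1} = 5.25 + 0.25*-69.0 = -12.0
Dual objective at y_2 = -12.0: reduced costs (51.0, 83.0), box minimizer x = (0.0, 0.0)
g(y_2) = b*y + (c1 - a1*y)*x1 + (c2 - a2*y)*x2 = 21*(-12.0) + 51.0*0.0 + 83.0*0.0 = -252.0 + 0.0 + 0.0 = -252.0


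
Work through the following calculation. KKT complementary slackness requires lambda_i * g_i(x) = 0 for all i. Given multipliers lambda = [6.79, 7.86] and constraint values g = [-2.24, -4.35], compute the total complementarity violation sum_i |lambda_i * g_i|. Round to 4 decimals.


KKT complementary slackness check:
lambda_1 * g_1 = 6.79 * -2.24 = -15.2096
lambda_2 * g_2 = 7.86 * -4.35 = -34.191
Total violation = 15.2096 + 34.191 = 49.4006


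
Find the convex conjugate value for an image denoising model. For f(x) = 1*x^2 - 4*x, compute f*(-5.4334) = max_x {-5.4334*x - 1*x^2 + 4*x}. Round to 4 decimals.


f*(y) = sup_x {y*x - a*x^2 - b*x} = sup_x {(y-b)*x - a*x^2}
FOC: (y - b) - 2a*x = 0 => x* = (y - b)/(2a)
x* = (-5.4334 + 4)/(2*1) = -0.7167
f*(-5.4334) = (y-b)^2/(4a) = (-5.4334 + 4)^2/(4*1)
= 2.0546/4 = 0.5137


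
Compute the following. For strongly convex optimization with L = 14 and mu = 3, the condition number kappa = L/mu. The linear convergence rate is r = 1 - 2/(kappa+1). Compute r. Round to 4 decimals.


Step 1: Compute the condition number.
kappa = L/mu = 14/3 = 4.6667
Step 2: Compute the convergence rate.
r = 1 - 2/(kappa + 1) = 1 - 2*mu/(L + mu) = (L - mu)/(L + mu) = 11/17 = 0.6471


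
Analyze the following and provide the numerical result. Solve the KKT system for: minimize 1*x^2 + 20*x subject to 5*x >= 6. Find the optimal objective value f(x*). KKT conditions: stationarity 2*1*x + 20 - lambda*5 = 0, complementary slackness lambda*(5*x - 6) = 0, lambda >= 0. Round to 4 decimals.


Step 1: Try lambda = 0 (constraint inactive).
x_unc = -20/(2*1) = -10.0
Check: 5*-10.0 = -50.0 < 6 -- violated!
Step 2: Constraint must be active: 5*x = 6
x* = 6/5 = 1.2
lambda = (2*1*1.2 + 20)/5 = 4.48
Step 3: Compute optimal value.
f(x*) = 1*1.2^2 + 20*1.2 = 25.44


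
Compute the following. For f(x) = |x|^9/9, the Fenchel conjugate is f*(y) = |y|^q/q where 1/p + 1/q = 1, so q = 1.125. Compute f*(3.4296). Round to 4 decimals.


The conjugate exponent q satisfies 1/p + 1/q = 1.
p = 9, so q = 9/(9 - 1) = 1.125
|y|^q = 3.4296^1.125 = 4.0008
f*(3.4296) = 4.0008 / 1.125 = 3.5563


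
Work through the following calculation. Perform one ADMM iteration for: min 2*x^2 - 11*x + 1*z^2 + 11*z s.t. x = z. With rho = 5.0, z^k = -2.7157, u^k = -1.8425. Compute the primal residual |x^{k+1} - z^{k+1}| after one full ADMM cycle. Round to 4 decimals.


ADMM iteration with rho = 5.0, z^k = -2.7157, u^k = -1.8425
Step 1: x-update.
Minimize 2*x^2 - 11*x + (5.0/2)*(x + 2.7157 - 1.8425)^2
FOC: (2*2 + 5.0)*x = 11 + 5.0*(-2.7157 + 1.8425)
x^{k+1} = 0.7371
Step 2: z-update.
Minimize 1*z^2 + 11*z + (5.0/2)*(0.7371 - z - 1.8425)^2
FOC: (2*1 + 5.0)*z = -11 + 5.0*(0.7371 - 1.8425)
z^{k+1} = -2.361
Step 3: u-update.
u^{k+1} = -1.8425 + 0.7371 + 2.361 = 1.2556
Step 4: Primal residual = |0.7371 + 2.361| = 3.0981


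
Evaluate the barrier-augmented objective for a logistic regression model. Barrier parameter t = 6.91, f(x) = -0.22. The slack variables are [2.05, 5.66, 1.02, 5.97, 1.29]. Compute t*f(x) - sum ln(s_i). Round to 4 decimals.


Step 1: Compute log-barrier.
ln values: [0.7178, 1.7334, 0.0198, 1.7867, 0.2546]
phi = -(0.7178 + 1.7334 + 0.0198 + 1.7867 + 0.2546) = -4.5125
Step 2: Compute augmented objective.
t*f(x) = 6.91*-0.22 = -1.5202
Total = -1.5202 - 4.5125 = -6.0327


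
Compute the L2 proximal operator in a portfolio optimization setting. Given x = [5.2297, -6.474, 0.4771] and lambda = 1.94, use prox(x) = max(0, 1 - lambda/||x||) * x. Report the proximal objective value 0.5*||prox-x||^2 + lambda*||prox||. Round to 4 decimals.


Step 1: Compute ||x||.
||x|| = 8.3361
Step 2: Compute scaling factor.
scale = max(0, 1 - 1.94/8.3361) = 0.7673
Step 3: prox(x) = [4.0126, -4.9673, 0.3661]
||prox(x)|| = 6.3961
Step 4: Proximal objective.
0.5*||prox-x||^2 = 1.8818
lambda*||prox|| = 12.4084
Total = 14.2902


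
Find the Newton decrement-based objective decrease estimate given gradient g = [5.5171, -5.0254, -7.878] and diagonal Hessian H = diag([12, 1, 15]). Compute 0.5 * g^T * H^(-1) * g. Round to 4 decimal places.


Step 1: H is diagonal, so H^(-1) * g = [0.4598, -5.0254, -0.5252].
Step 2: g^T H^(-1) g = sum_i g_i^2 / H_ii
  = (5.5171)^2/12 + (-5.0254)^2/1 + (-7.878)^2/15
  = 2.5365 + 25.2546 + 4.1375 = 31.9287
Step 3: Objective decrease = 0.5 * g^T H^(-1) g = 15.9644


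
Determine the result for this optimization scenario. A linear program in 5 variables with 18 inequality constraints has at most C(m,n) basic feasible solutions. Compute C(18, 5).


Each vertex corresponds to some choice of n active constraints out of m, so the number of vertices is at most C(m, n) = m! / (n!(m-n)!).
m = 18, n = 5
Numerator: 18 * 17 * 16 * 15 * 14
Denominator: 5! = 120
C(18, 5) = 8568


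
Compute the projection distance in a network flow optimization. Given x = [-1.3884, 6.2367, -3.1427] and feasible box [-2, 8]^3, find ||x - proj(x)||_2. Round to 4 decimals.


Project each component onto [-2, 8].
clip(-1.3884) = -1.3884, clip(6.2367) = 6.2367, clip(-3.1427) = -2.0
Projection = [-1.3884, 6.2367, -2.0]
Squared diffs: [0.0, 0.0, 1.3058]
Distance = sqrt(1.3058) = 1.1427


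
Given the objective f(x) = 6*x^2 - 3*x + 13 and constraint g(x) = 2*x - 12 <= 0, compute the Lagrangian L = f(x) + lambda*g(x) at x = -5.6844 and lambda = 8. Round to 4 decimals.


Step 1: Evaluate f(x).
f(-5.6844) = 6*(-5.6844)^2 - 3*(-5.6844) + 13 = 223.9276
Step 2: Evaluate g(x).
g(-5.6844) = 2*-5.6844 - 12 = -23.3688
Step 3: Compute Lagrangian.
L = 223.9276 + 8*-23.3688 = 36.9772


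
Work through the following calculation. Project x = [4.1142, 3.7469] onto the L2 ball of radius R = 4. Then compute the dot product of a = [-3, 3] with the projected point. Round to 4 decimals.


Step 1: Compute ||x|| (intermediates to 6 decimals).
||x|| = sqrt(4.1142^2 + 3.7469^2) = 5.564701
Step 2: Project.
Since ||x|| > R, scale = R/||x|| = 4/5.564701 = 0.718817, proj(x) = scale * x
proj(x) = [2.957357, 2.693335]
Step 3: Dot product.
a^T * proj(x) = -3*2.957357 + 3*2.693335 = -0.7921


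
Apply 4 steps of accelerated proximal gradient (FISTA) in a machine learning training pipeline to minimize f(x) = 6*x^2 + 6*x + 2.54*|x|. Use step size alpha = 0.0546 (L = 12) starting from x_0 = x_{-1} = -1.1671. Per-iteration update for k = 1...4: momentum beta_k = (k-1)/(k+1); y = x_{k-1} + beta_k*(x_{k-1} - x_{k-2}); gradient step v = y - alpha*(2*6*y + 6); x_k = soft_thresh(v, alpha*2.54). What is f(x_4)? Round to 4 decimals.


FISTA on f(x) = 6*x^2 + 6*x + 2.54*|x|
L = 12, alpha = 0.0546
Iteration 1: beta = 0.0, y = -1.1671 + 0.0*(-1.1671 + 1.1671) = -1.1671
  grad(y) = -8.0052, v = y - alpha*grad = -0.73
  prox(v) = soft_thresh(-0.73, 0.1387) = -0.5913
Iteration 2: beta = 0.3333, y = -0.5913 + 0.3333*(-0.5913 + 1.1671) = -0.3994
  grad(y) = 1.2071, v = y - alpha*grad = -0.4653
  prox(v) = soft_thresh(-0.4653, 0.1387) = -0.3266
Iteration 3: beta = 0.5, y = -0.3266 + 0.5*(-0.3266 + 0.5913) = -0.1943
  grad(y) = 3.6686, v = y - alpha*grad = -0.3946
  prox(v) = soft_thresh(-0.3946, 0.1387) = -0.2559
Iteration 4: beta = 0.6, y = -0.2559 + 0.6*(-0.2559 + 0.3266) = -0.2135
  grad(y) = 3.4384, v = y - alpha*grad = -0.4012
  prox(v) = soft_thresh(-0.4012, 0.1387) = -0.2625
f(x_4) = 6*(-0.2625)^2 + 6*(-0.2625) + 2.54*|-0.2625| = -0.4948


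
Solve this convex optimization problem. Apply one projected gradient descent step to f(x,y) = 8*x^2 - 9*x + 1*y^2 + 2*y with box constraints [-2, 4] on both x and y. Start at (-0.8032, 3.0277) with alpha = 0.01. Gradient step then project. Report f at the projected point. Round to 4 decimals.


Step 1: Compute gradient at (-0.8032, 3.0277).
grad_x = 2*8*-0.8032 - 9 = -21.8512
grad_y = 2*1*3.0277 + 2 = 8.0554
Step 2: Gradient step.
x_raw = -0.8032 - 0.01*-21.8512 = -0.5847
y_raw = 3.0277 - 0.01*8.0554 = 2.9471
Step 3: Project onto [-2, 4].
x_proj = clip(-0.5847) = -0.5847
y_proj = clip(2.9471) = 2.9471
Step 4: Evaluate f.
f(-0.5847, 2.9471) = 22.577


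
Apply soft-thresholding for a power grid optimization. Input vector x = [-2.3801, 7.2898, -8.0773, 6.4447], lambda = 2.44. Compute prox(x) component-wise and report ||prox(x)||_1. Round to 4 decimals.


Soft-thresholding with lambda = 2.44:
prox(-2.3801) = sign(-2.3801)*max(|-2.3801| - 2.44, 0) = 0.0
prox(7.2898) = sign(7.2898)*max(|7.2898| - 2.44, 0) = 4.8498
prox(-8.0773) = sign(-8.0773)*max(|-8.0773| - 2.44, 0) = -5.6373
prox(6.4447) = sign(6.4447)*max(|6.4447| - 2.44, 0) = 4.0047
prox(x) = [0.0, 4.8498, -5.6373, 4.0047]
||prox(x)||_1 = 0.0 + 4.8498 + 5.6373 + 4.0047 = 14.4918


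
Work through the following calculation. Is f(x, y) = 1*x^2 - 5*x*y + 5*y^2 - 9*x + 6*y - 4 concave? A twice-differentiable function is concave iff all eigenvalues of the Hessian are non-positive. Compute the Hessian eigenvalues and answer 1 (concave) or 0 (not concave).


The Hessian of f(x,y) = 1*x^2 - 5*x*y + 5*y^2 - 9*x + 6*y - 4 is:
H = [[2, -5], [-5, 10]]
Trace = 2 + 10 = 12
Determinant = 2*10 - (-5)^2 = -5
Discriminant = (12)^2 - 4*-5 = 164.0
Eigenvalues: lambda_1 = -0.4031, lambda_2 = 12.4031
The function is not concave.

0


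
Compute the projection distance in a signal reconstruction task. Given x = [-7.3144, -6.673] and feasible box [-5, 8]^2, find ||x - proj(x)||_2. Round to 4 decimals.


Project each component onto [-5, 8].
clip(-7.3144) = -5.0, clip(-6.673) = -5.0
Projection = [-5.0, -5.0]
Squared diffs: [5.3564, 2.7989]
Distance = sqrt(8.1553) = 2.8558


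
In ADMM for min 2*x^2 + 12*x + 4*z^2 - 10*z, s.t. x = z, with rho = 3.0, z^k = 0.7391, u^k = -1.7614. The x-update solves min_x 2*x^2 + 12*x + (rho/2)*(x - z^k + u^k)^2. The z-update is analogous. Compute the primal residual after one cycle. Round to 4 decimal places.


ADMM iteration with rho = 3.0, z^k = 0.7391, u^k = -1.7614
Step 1: x-update.
Minimize 2*x^2 + 12*x + (3.0/2)*(x - 0.7391 - 1.7614)^2
FOC: (2*2 + 3.0)*x = -12 + 3.0*(0.7391 + 1.7614)
x^{k+1} = -0.6426
Step 2: z-update.
Minimize 4*z^2 - 10*z + (3.0/2)*(-0.6426 - z - 1.7614)^2
FOC: (2*4 + 3.0)*z = 10 + 3.0*(-0.6426 - 1.7614)
z^{k+1} = 0.2534
Step 3: u-update.
u^{k+1} = -1.7614 - 0.6426 - 0.2534 = -2.6575
Step 4: Primal residual = |-0.6426 - 0.2534| = 0.8961


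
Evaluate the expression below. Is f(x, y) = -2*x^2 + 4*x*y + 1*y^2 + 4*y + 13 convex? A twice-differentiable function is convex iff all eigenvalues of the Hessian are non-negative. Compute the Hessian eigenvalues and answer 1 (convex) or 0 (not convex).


The Hessian of f(x,y) = -2*x^2 + 4*x*y + 1*y^2 + 4*y + 13 is:
H = [[-4, 4], [4, 2]]
Trace = -4 + 2 = -2
Determinant = -4*2 - (4)^2 = -24
Discriminant = (-2)^2 - 4*-24 = 100.0
Eigenvalues: lambda_1 = -6.0, lambda_2 = 4.0
The function is not convex.

0


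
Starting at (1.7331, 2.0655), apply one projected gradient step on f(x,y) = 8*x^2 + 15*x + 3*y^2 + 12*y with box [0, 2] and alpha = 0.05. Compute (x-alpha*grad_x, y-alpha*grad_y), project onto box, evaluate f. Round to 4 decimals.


Step 1: Compute gradient at (1.7331, 2.0655).
grad_x = 2*8*1.7331 + 15 = 42.7296
grad_y = 2*3*2.0655 + 12 = 24.393
Step 2: Gradient step.
x_raw = 1.7331 - 0.05*42.7296 = -0.4034
y_raw = 2.0655 - 0.05*24.393 = 0.8459
Step 3: Project onto [0, 2].
x_proj = clip(-0.4034) = 0.0
y_proj = clip(0.8459) = 0.8459
Step 4: Evaluate f.
f(0.0, 0.8459) = 12.2966


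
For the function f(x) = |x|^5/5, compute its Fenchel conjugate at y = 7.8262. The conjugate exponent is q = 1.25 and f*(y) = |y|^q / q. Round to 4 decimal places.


The conjugate exponent q satisfies 1/p + 1/q = 1.
p = 5, so q = 5/(5 - 1) = 1.25
|y|^q = 7.8262^1.25 = 13.09
f*(7.8262) = 13.09 / 1.25 = 10.472


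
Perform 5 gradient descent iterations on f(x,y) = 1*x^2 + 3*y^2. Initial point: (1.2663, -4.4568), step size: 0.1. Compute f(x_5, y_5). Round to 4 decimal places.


Gradient descent on f(x,y) = 1*x^2 + 3*y^2.
Starting point: (1.2663, -4.4568), alpha = 0.1
Step 1: grad_x = 2*1*1.2663 = 2.5326, grad_y = 2*3*-4.4568 = -26.7408
  x_1 = 1.2663 - 0.1*2.5326 = 1.013
  y_1 = -4.4568 - 0.1*-26.7408 = -1.7827
Step 2: grad_x = 2*1*1.013 = 2.0261, grad_y = 2*3*-1.7827 = -10.6963
  x_2 = 1.013 - 0.1*2.0261 = 0.8104
  y_2 = -1.7827 - 0.1*-10.6963 = -0.7131
Step 3: grad_x = 2*1*0.8104 = 1.6209, grad_y = 2*3*-0.7131 = -4.2785
  x_3 = 0.8104 - 0.1*1.6209 = 0.6483
  y_3 = -0.7131 - 0.1*-4.2785 = -0.2852
Step 4: grad_x = 2*1*0.6483 = 1.2967, grad_y = 2*3*-0.2852 = -1.7114
  x_4 = 0.6483 - 0.1*1.2967 = 0.5187
  y_4 = -0.2852 - 0.1*-1.7114 = -0.1141
Step 5: grad_x = 2*1*0.5187 = 1.0374, grad_y = 2*3*-0.1141 = -0.6846
  x_5 = 0.5187 - 0.1*1.0374 = 0.4149
  y_5 = -0.1141 - 0.1*-0.6846 = -0.0456
f(0.4149, -0.0456) = 1*0.4149^2 + 3*(-0.0456)^2 = 0.1784


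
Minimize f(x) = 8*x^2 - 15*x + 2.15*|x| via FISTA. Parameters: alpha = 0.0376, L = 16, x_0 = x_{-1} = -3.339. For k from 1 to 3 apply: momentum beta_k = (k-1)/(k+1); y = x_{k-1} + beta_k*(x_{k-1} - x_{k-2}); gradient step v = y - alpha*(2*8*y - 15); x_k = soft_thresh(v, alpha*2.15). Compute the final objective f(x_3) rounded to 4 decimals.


FISTA on f(x) = 8*x^2 - 15*x + 2.15*|x|
L = 16, alpha = 0.0376
Iteration 1: beta = 0.0, y = -3.339 + 0.0*(-3.339 + 3.339) = -3.339
  grad(y) = -68.424, v = y - alpha*grad = -0.7663
  prox(v) = soft_thresh(-0.7663, 0.0808) = -0.6854
Iteration 2: beta = 0.3333, y = -0.6854 + 0.3333*(-0.6854 + 3.339) = 0.1991
  grad(y) = -11.8142, v = y - alpha*grad = 0.6433
  prox(v) = soft_thresh(0.6433, 0.0808) = 0.5625
Iteration 3: beta = 0.5, y = 0.5625 + 0.5*(0.5625 + 0.6854) = 1.1864
  grad(y) = 3.983, v = y - alpha*grad = 1.0367
  prox(v) = soft_thresh(1.0367, 0.0808) = 0.9558
f(x_3) = 8*0.9558^2 - 15*0.9558 + 2.15*|0.9558| = -4.9735


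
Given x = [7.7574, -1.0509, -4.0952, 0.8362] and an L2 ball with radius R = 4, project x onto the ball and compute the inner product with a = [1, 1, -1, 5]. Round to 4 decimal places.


Step 1: Compute ||x|| (intermediates to 6 decimals).
||x|| = sqrt(7.7574^2 + (-1.0509)^2 + (-4.0952)^2 + 0.8362^2) = 8.874206
Step 2: Project.
Since ||x|| > R, scale = R/||x|| = 4/8.874206 = 0.450745, proj(x) = scale * x
proj(x) = [3.496609, -0.473688, -1.845891, 0.376913]
Step 3: Dot product.
a^T * proj(x) = 1*3.496609 + 1*(-0.473688) - 1*(-1.845891) + 5*0.376913 = 6.7534


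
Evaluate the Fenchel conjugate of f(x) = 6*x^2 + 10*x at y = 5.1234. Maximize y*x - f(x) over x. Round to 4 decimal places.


f*(y) = sup_x {y*x - a*x^2 - b*x} = sup_x {(y-b)*x - a*x^2}
FOC: (y - b) - 2a*x = 0 => x* = (y - b)/(2a)
x* = (5.1234 - 10)/(2*6) = -0.4064
f*(5.1234) = (y-b)^2/(4a) = (5.1234 - 10)^2/(4*6)
= 23.7812/24 = 0.9909


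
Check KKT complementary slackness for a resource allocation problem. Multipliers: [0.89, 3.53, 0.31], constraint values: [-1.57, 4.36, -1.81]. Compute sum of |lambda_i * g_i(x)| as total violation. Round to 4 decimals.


KKT complementary slackness check:
lambda_1 * g_1 = 0.89 * -1.57 = -1.3973
lambda_2 * g_2 = 3.53 * 4.36 = 15.3908
lambda_3 * g_3 = 0.31 * -1.81 = -0.5611
Total violation = 1.3973 + 15.3908 + 0.5611 = 17.3492


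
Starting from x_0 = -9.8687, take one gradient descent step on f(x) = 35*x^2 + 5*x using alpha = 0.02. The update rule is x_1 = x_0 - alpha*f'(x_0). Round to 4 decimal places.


We compute the gradient at x_0 and apply the update.
f'(x) = 70*x + 5
f'(-9.8687) = 70*-9.8687 + 5 = -685.809
x_1 = -9.8687 - 0.02*-685.809 = 3.8475


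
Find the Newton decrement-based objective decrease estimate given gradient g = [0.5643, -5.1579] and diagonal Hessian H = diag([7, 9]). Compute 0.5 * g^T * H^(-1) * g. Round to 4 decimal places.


Step 1: H is diagonal, so H^(-1) * g = [0.0806, -0.5731].
Step 2: g^T H^(-1) g = sum_i g_i^2 / H_ii
  = (0.5643)^2/7 + (-5.1579)^2/9
  = 0.0455 + 2.956 = 3.0015
Step 3: Objective decrease = 0.5 * g^T H^(-1) g = 1.5007


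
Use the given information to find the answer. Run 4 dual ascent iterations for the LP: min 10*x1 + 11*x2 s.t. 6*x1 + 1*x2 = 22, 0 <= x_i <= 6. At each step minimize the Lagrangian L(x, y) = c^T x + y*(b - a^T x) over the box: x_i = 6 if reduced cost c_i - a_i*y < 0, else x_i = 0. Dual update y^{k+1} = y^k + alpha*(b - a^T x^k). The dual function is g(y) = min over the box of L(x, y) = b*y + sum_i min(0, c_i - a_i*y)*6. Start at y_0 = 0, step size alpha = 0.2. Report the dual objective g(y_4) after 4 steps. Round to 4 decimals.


Dual ascent for LP: min 10*x1 + 11*x2, 6*x1 + 1*x2 = 22, 0 <= x_i <= 6
Step 1: y^k = 0.0, reduced costs: (10.0, 11.0)
  x^k = (0.0, 0.0), subgradient = b - a^T x = 22.0
  y^{k+1} = 0.0 + 0.2*22.0 = 4.4
Step 2: y^k = 4.4, reduced costs: (-16.4, 6.6)
  x^k = (6.0, 0.0), subgradient = b - a^T x = -14.0
  y^{k+1} = 4.4 + 0.2*-14.0 = 1.6
Step 3: y^k = 1.6, reduced costs: (0.4, 9.4)
  x^k = (0.0, 0.0), subgradient = b - a^T x = 22.0
  y^{k+1} = 1.6 + 0.2*22.0 = 6.0
Step 4: y^k = 6.0, reduced costs: (-26.0, 5.0)
  x^k = (6.0, 0.0), subgradient = b - a^T x = -14.0
  y^{k+1} = 6.0 + 0.2*-14.0 = 3.2
Dual objective at y_4 = 3.2: reduced costs (-9.2, 7.8), box minimizer x = (6.0, 0.0)
g(y_4) = b*y + (c1 - a1*y)*x1 + (c2 - a2*y)*x2 = 22*3.2 + (-9.2)*6.0 + 7.8*0.0 = 70.4 - 55.2 + 0.0 = 15.2


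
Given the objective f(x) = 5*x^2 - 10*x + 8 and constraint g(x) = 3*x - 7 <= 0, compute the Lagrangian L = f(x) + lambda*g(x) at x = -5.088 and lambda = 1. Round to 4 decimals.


Step 1: Evaluate f(x).
f(-5.088) = 5*(-5.088)^2 - 10*(-5.088) + 8 = 188.3187
Step 2: Evaluate g(x).
g(-5.088) = 3*-5.088 - 7 = -22.264
Step 3: Compute Lagrangian.
L = 188.3187 + 1*-22.264 = 166.0547


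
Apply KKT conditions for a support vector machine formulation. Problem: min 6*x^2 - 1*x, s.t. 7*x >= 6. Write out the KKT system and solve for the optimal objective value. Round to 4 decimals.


Step 1: Try lambda = 0 (constraint inactive).
x_unc = 1/(2*6) = 0.0833
Check: 7*0.0833 = 0.5831 < 6 -- violated!
Step 2: Constraint must be active: 7*x = 6
x* = 6/7 = 0.8571 (rounded; the exact value 6/7 is used below)
lambda = (2*6*(6/7) - 1)/7 = 1.3265
Step 3: Compute optimal value.
f(x*) = 6*(6/7)^2 - 1*(6/7) = 3.551


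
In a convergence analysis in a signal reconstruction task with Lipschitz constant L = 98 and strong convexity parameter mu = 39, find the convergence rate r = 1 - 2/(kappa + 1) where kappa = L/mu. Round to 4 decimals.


Step 1: Compute the condition number.
kappa = L/mu = 98/39 = 2.5128
Step 2: Compute the convergence rate.
r = 1 - 2/(kappa + 1) = 1 - 2*mu/(L + mu) = (L - mu)/(L + mu) = 59/137 = 0.4307


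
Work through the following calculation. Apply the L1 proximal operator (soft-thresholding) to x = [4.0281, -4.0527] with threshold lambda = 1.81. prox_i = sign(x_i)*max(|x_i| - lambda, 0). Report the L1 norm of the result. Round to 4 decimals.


Soft-thresholding with lambda = 1.81:
prox(4.0281) = sign(4.0281)*max(|4.0281| - 1.81, 0) = 2.2181
prox(-4.0527) = sign(-4.0527)*max(|-4.0527| - 1.81, 0) = -2.2427
prox(x) = [2.2181, -2.2427]
||prox(x)||_1 = 2.2181 + 2.2427 = 4.4608


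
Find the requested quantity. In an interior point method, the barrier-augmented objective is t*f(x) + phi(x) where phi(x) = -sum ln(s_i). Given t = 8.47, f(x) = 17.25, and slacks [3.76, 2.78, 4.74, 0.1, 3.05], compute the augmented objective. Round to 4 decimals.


Step 1: Compute log-barrier.
ln values: [1.3244, 1.0225, 1.556, -2.3026, 1.1151]
phi = -(1.3244 + 1.0225 + 1.556 - 2.3026 + 1.1151) = -2.7155
Step 2: Compute augmented objective.
t*f(x) = 8.47*17.25 = 146.1075
Total = 146.1075 - 2.7155 = 143.392


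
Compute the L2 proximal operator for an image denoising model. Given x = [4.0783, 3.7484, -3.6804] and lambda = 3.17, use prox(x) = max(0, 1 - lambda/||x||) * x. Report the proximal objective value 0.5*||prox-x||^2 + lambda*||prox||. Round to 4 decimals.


Step 1: Compute ||x||.
||x|| = 6.6504
Step 2: Compute scaling factor.
scale = max(0, 1 - 3.17/6.6504) = 0.5233
Step 3: prox(x) = [2.1343, 1.9617, -1.9261]
||prox(x)|| = 3.4804
Step 4: Proximal objective.
0.5*||prox-x||^2 = 5.0245
lambda*||prox|| = 11.0329
Total = 16.0575


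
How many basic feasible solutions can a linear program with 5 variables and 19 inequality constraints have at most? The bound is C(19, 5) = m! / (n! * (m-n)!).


Each vertex corresponds to some choice of n active constraints out of m, so the number of vertices is at most C(m, n) = m! / (n!(m-n)!).
m = 19, n = 5
Numerator: 19 * 18 * 17 * 16 * 15
Denominator: 5! = 120
C(19, 5) = 11628


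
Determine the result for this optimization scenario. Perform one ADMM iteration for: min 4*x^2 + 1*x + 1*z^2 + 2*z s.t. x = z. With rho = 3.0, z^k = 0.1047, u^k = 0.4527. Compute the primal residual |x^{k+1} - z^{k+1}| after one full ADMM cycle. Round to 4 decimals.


ADMM iteration with rho = 3.0, z^k = 0.1047, u^k = 0.4527
Step 1: x-update.
Minimize 4*x^2 + 1*x + (3.0/2)*(x - 0.1047 + 0.4527)^2
FOC: (2*4 + 3.0)*x = -1 + 3.0*(0.1047 - 0.4527)
x^{k+1} = -0.1858
Step 2: z-update.
Minimize 1*z^2 + 2*z + (3.0/2)*(-0.1858 - z + 0.4527)^2
FOC: (2*1 + 3.0)*z = -2 + 3.0*(-0.1858 + 0.4527)
z^{k+1} = -0.2399
Step 3: u-update.
u^{k+1} = 0.4527 - 0.1858 + 0.2399 = 0.5068
Step 4: Primal residual = |-0.1858 + 0.2399| = 0.0541


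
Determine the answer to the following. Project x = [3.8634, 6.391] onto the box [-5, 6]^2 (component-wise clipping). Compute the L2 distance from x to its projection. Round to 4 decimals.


Project each component onto [-5, 6].
clip(3.8634) = 3.8634, clip(6.391) = 6.0
Projection = [3.8634, 6.0]
Squared diffs: [0.0, 0.1529]
Distance = sqrt(0.1529) = 0.391


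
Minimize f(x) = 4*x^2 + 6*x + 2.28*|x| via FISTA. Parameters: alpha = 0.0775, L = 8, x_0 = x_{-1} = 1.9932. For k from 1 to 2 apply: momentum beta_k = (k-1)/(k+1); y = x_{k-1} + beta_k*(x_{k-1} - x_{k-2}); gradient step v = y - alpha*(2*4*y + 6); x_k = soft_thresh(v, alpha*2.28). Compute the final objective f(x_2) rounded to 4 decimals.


FISTA on f(x) = 4*x^2 + 6*x + 2.28*|x|
L = 8, alpha = 0.0775
Iteration 1: beta = 0.0, y = 1.9932 + 0.0*(1.9932 - 1.9932) = 1.9932
  grad(y) = 21.9456, v = y - alpha*grad = 0.2924
  prox(v) = soft_thresh(0.2924, 0.1767) = 0.1157
Iteration 2: beta = 0.3333, y = 0.1157 + 0.3333*(0.1157 - 1.9932) = -0.5101
  grad(y) = 1.9191, v = y - alpha*grad = -0.6588
  prox(v) = soft_thresh(-0.6588, 0.1767) = -0.4821
f(x_2) = 4*(-0.4821)^2 + 6*(-0.4821) + 2.28*|-0.4821| = -0.8637


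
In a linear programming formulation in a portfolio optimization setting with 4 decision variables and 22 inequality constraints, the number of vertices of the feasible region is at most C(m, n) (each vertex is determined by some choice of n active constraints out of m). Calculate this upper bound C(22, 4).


Each vertex corresponds to some choice of n active constraints out of m, so the number of vertices is at most C(m, n) = m! / (n!(m-n)!).
m = 22, n = 4
Numerator: 22 * 21 * 20 * 19
Denominator: 4! = 24
C(22, 4) = 7315


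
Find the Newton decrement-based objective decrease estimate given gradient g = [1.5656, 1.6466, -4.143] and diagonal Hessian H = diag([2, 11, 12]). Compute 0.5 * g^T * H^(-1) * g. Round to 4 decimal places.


Step 1: H is diagonal, so H^(-1) * g = [0.7828, 0.1497, -0.3453].
Step 2: g^T H^(-1) g = sum_i g_i^2 / H_ii
  = (1.5656)^2/2 + (1.6466)^2/11 + (-4.143)^2/12
  = 1.2256 + 0.2465 + 1.4304 = 2.9024
Step 3: Objective decrease = 0.5 * g^T H^(-1) g = 1.4512


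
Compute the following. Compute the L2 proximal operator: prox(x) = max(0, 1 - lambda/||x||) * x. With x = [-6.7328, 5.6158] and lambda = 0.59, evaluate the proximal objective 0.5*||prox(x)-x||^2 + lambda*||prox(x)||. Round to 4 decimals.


Step 1: Compute ||x||.
||x|| = 8.7674
Step 2: Compute scaling factor.
scale = max(0, 1 - 0.59/8.7674) = 0.9327
Step 3: prox(x) = [-6.2797, 5.2379]
||prox(x)|| = 8.1774
Step 4: Proximal objective.
0.5*||prox-x||^2 = 0.1741
lambda*||prox|| = 4.8247
Total = 4.9987


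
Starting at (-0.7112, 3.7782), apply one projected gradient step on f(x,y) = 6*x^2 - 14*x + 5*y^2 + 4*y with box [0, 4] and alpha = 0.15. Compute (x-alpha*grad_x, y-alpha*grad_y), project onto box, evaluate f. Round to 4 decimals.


Step 1: Compute gradient at (-0.7112, 3.7782).
grad_x = 2*6*-0.7112 - 14 = -22.5344
grad_y = 2*5*3.7782 + 4 = 41.782
Step 2: Gradient step.
x_raw = -0.7112 - 0.15*-22.5344 = 2.669
y_raw = 3.7782 - 0.15*41.782 = -2.4891
Step 3: Project onto [0, 4].
x_proj = clip(2.669) = 2.669
y_proj = clip(-2.4891) = 0.0
Step 4: Evaluate f.
f(2.669, 0.0) = 5.3746


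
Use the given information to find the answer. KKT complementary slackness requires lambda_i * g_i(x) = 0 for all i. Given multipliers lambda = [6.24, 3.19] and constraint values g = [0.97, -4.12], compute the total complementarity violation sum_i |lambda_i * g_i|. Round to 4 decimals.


KKT complementary slackness check:
lambda_1 * g_1 = 6.24 * 0.97 = 6.0528
lambda_2 * g_2 = 3.19 * -4.12 = -13.1428
Total violation = 6.0528 + 13.1428 = 19.1956


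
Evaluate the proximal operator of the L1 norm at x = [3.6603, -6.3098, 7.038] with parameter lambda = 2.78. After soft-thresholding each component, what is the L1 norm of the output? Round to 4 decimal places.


Soft-thresholding with lambda = 2.78:
prox(3.6603) = sign(3.6603)*max(|3.6603| - 2.78, 0) = 0.8803
prox(-6.3098) = sign(-6.3098)*max(|-6.3098| - 2.78, 0) = -3.5298
prox(7.038) = sign(7.038)*max(|7.038| - 2.78, 0) = 4.258
prox(x) = [0.8803, -3.5298, 4.258]
||prox(x)||_1 = 0.8803 + 3.5298 + 4.258 = 8.6681


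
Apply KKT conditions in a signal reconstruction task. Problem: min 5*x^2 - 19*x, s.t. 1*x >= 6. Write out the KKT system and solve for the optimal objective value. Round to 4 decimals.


Step 1: Try lambda = 0 (constraint inactive).
x_unc = 19/(2*5) = 1.9
Check: 1*1.9 = 1.9 < 6 -- violated!
Step 2: Constraint must be active: 1*x = 6
x* = 6/1 = 6.0
lambda = (2*5*6.0 - 19)/1 = 41.0
Step 3: Compute optimal value.
f(x*) = 5*6.0^2 - 19*6.0 = 66.0


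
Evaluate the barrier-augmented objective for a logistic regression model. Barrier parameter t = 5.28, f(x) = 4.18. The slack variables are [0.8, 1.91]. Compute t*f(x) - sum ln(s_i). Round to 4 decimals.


Step 1: Compute log-barrier.
ln values: [-0.2231, 0.6471]
phi = -(-0.2231 + 0.6471) = -0.424
Step 2: Compute augmented objective.
t*f(x) = 5.28*4.18 = 22.0704
Total = 22.0704 - 0.424 = 21.6464


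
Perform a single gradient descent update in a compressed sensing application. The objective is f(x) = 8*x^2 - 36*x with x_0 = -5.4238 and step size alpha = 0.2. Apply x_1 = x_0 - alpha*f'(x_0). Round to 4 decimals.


We compute the gradient at x_0 and apply the update.
f'(x) = 16*x - 36
f'(-5.4238) = 16*-5.4238 - 36 = -122.7808
x_1 = -5.4238 - 0.2*-122.7808 = 19.1324


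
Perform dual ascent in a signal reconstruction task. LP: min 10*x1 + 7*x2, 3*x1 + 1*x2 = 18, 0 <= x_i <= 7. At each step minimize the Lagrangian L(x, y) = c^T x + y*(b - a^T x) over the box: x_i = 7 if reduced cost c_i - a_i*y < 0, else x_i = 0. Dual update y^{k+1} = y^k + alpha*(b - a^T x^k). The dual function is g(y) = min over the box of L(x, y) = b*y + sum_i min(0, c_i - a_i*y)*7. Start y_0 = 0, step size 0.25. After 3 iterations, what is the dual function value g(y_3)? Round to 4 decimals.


Dual ascent for LP: min 10*x1 + 7*x2, 3*x1 + 1*x2 = 18, 0 <= x_i <= 7
Step 1: y^k = 0.0, reduced costs: (10.0, 7.0)
  x^k = (0.0, 0.0), subgradient = b - a^T x = 18.0
  y^{k+1} = 0.0 + 0.25*18.0 = 4.5
Step 2: y^k = 4.5, reduced costs: (-3.5, 2.5)
  x^k = (7.0, 0.0), subgradient = b - a^T x = -3.0
  y^{k+1} = 4.5 + 0.25*-3.0 = 3.75
Step 3: y^k = 3.75, reduced costs: (-1.25, 3.25)
  x^k = (7.0, 0.0), subgradient = b - a^T x = -3.0
  y^{k+1} = 3.75 + 0.25*-3.0 = 3.0
Dual objective at y_3 = 3.0: reduced costs (1.0, 4.0), box minimizer x = (0.0, 0.0)
g(y_3) = b*y + (c1 - a1*y)*x1 + (c2 - a2*y)*x2 = 18*3.0 + 1.0*0.0 + 4.0*0.0 = 54.0 + 0.0 + 0.0 = 54.0


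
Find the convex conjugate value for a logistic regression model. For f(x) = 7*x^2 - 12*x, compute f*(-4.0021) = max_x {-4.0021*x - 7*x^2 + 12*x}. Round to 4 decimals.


f*(y) = sup_x {y*x - a*x^2 - b*x} = sup_x {(y-b)*x - a*x^2}
FOC: (y - b) - 2a*x = 0 => x* = (y - b)/(2a)
x* = (-4.0021 + 12)/(2*7) = 0.5713
f*(-4.0021) = (y-b)^2/(4a) = (-4.0021 + 12)^2/(4*7)
= 63.9664/28 = 2.2845


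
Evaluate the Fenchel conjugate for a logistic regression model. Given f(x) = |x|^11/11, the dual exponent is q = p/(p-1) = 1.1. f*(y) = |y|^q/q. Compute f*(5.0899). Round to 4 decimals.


The conjugate exponent q satisfies 1/p + 1/q = 1.
p = 11, so q = 11/(11 - 1) = 1.1
|y|^q = 5.0899^1.1 = 5.9894
f*(5.0899) = 5.9894 / 1.1 = 5.4449


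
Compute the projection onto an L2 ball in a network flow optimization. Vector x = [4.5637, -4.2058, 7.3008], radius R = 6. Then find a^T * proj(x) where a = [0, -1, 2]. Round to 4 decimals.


Step 1: Compute ||x|| (intermediates to 6 decimals).
||x|| = sqrt(4.5637^2 + (-4.2058)^2 + 7.3008^2) = 9.58216
Step 2: Project.
Since ||x|| > R, scale = R/||x|| = 6/9.58216 = 0.626164, proj(x) = scale * x
proj(x) = [2.857625, -2.633521, 4.571498]
Step 3: Dot product.
a^T * proj(x) = 0*2.857625 - 1*(-2.633521) + 2*4.571498 = 11.7765


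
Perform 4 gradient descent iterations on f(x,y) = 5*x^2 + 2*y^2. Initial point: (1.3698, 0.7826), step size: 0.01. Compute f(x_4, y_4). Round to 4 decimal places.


Gradient descent on f(x,y) = 5*x^2 + 2*y^2.
Starting point: (1.3698, 0.7826), alpha = 0.01
Step 1: grad_x = 2*5*1.3698 = 13.698, grad_y = 2*2*0.7826 = 3.1304
  x_1 = 1.3698 - 0.01*13.698 = 1.2328
  y_1 = 0.7826 - 0.01*3.1304 = 0.7513
Step 2: grad_x = 2*5*1.2328 = 12.3282, grad_y = 2*2*0.7513 = 3.0052
  x_2 = 1.2328 - 0.01*12.3282 = 1.1095
  y_2 = 0.7513 - 0.01*3.0052 = 0.7212
Step 3: grad_x = 2*5*1.1095 = 11.0954, grad_y = 2*2*0.7212 = 2.885
  x_3 = 1.1095 - 0.01*11.0954 = 0.9986
  y_3 = 0.7212 - 0.01*2.885 = 0.6924
Step 4: grad_x = 2*5*0.9986 = 9.9858, grad_y = 2*2*0.6924 = 2.7696
  x_4 = 0.9986 - 0.01*9.9858 = 0.8987
  y_4 = 0.6924 - 0.01*2.7696 = 0.6647
f(0.8987, 0.6647) = 5*0.8987^2 + 2*0.6647^2 = 4.9222


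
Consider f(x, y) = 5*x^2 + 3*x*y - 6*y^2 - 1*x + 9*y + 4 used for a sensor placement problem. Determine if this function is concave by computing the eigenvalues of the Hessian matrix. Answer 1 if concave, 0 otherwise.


The Hessian of f(x,y) = 5*x^2 + 3*x*y - 6*y^2 - 1*x + 9*y + 4 is:
H = [[10, 3], [3, -12]]
Trace = 10 - 12 = -2
Determinant = 10*-12 - (3)^2 = -129
Discriminant = (-2)^2 - 4*-129 = 520.0
Eigenvalues: lambda_1 = -12.4018, lambda_2 = 10.4018
The function is not concave.

0


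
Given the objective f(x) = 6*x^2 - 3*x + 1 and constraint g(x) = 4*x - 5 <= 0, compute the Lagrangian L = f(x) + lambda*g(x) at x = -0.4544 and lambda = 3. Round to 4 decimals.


Step 1: Evaluate f(x).
f(-0.4544) = 6*(-0.4544)^2 - 3*(-0.4544) + 1 = 3.6021
Step 2: Evaluate g(x).
g(-0.4544) = 4*-0.4544 - 5 = -6.8176
Step 3: Compute Lagrangian.
L = 3.6021 + 3*-6.8176 = -16.8507


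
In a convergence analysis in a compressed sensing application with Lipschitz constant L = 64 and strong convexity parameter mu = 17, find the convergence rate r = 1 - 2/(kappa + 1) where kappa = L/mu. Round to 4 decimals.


Step 1: Compute the condition number.
kappa = L/mu = 64/17 = 3.7647
Step 2: Compute the convergence rate.
r = 1 - 2/(kappa + 1) = 1 - 2*mu/(L + mu) = (L - mu)/(L + mu) = 47/81 = 0.5802


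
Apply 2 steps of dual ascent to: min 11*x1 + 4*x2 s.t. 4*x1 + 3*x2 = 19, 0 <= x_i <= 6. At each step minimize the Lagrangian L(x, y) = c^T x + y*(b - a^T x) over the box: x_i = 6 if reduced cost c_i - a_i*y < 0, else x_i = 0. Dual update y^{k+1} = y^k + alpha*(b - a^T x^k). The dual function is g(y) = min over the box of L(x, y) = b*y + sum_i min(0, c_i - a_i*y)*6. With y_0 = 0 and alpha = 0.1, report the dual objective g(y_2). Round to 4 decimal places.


Dual ascent for LP: min 11*x1 + 4*x2, 4*x1 + 3*x2 = 19, 0 <= x_i <= 6
Step 1: y^k = 0.0, reduced costs: (11.0, 4.0)
  x^k = (0.0, 0.0), subgradient = b - a^T x = 19.0
  y^{k+1} = 0.0 + 0.1*19.0 = 1.9
Step 2: y^k = 1.9, reduced costs: (3.4, -1.7)
  x^k = (0.0, 6.0), subgradient = b - a^T x = 1.0
  y^{k+1} = 1.9 + 0.1*1.0 = 2.0
Dual objective at y_2 = 2.0: reduced costs (3.0, -2.0), box minimizer x = (0.0, 6.0)
g(y_2) = b*y + (c1 - a1*y)*x1 + (c2 - a2*y)*x2 = 19*2.0 + 3.0*0.0 + (-2.0)*6.0 = 38.0 + 0.0 - 12.0 = 26.0


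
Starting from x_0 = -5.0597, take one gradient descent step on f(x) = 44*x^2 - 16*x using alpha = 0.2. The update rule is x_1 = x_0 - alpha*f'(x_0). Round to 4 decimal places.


We compute the gradient at x_0 and apply the update.
f'(x) = 88*x - 16
f'(-5.0597) = 88*-5.0597 - 16 = -461.2536
x_1 = -5.0597 - 0.2*-461.2536 = 87.191


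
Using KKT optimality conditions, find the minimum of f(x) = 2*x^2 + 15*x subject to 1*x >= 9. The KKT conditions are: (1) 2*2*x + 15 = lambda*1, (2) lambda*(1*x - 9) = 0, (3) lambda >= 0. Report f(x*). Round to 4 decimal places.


Step 1: Try lambda = 0 (constraint inactive).
x_unc = -15/(2*2) = -3.75
Check: 1*-3.75 = -3.75 < 9 -- violated!
Step 2: Constraint must be active: 1*x = 9
x* = 9/1 = 9.0
lambda = (2*2*9.0 + 15)/1 = 51.0
Step 3: Compute optimal value.
f(x*) = 2*9.0^2 + 15*9.0 = 297.0


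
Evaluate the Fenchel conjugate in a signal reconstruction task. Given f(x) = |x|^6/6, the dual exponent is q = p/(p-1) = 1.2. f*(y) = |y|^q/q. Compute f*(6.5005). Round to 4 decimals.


The conjugate exponent q satisfies 1/p + 1/q = 1.
p = 6, so q = 6/(6 - 1) = 1.2
|y|^q = 6.5005^1.2 = 9.4523
f*(6.5005) = 9.4523 / 1.2 = 7.8769


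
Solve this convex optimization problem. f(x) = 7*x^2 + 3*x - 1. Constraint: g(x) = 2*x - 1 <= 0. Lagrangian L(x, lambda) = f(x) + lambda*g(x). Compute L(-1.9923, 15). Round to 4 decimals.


Step 1: Evaluate f(x).
f(-1.9923) = 7*(-1.9923)^2 + 3*(-1.9923) - 1 = 20.8079
Step 2: Evaluate g(x).
g(-1.9923) = 2*-1.9923 - 1 = -4.9846
Step 3: Compute Lagrangian.
L = 20.8079 + 15*-4.9846 = -53.9611


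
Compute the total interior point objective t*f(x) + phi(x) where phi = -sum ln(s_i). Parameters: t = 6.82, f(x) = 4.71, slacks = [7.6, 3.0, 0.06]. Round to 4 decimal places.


Step 1: Compute log-barrier.
ln values: [2.0281, 1.0986, -2.8134]
phi = -(2.0281 + 1.0986 - 2.8134) = -0.3133
Step 2: Compute augmented objective.
t*f(x) = 6.82*4.71 = 32.1222
Total = 32.1222 - 0.3133 = 31.8089


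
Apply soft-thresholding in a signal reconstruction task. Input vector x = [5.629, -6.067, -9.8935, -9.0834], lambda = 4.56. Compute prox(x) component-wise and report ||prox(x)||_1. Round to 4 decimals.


Soft-thresholding with lambda = 4.56:
prox(5.629) = sign(5.629)*max(|5.629| - 4.56, 0) = 1.069
prox(-6.067) = sign(-6.067)*max(|-6.067| - 4.56, 0) = -1.507
prox(-9.8935) = sign(-9.8935)*max(|-9.8935| - 4.56, 0) = -5.3335
prox(-9.0834) = sign(-9.0834)*max(|-9.0834| - 4.56, 0) = -4.5234
prox(x) = [1.069, -1.507, -5.3335, -4.5234]
||prox(x)||_1 = 1.069 + 1.507 + 5.3335 + 4.5234 = 12.4329


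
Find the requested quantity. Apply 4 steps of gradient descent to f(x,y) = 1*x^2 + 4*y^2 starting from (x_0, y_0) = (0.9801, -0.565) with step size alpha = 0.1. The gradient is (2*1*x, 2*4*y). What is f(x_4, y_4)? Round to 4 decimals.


Gradient descent on f(x,y) = 1*x^2 + 4*y^2.
Starting point: (0.9801, -0.565), alpha = 0.1
Step 1: grad_x = 2*1*0.9801 = 1.9602, grad_y = 2*4*-0.565 = -4.52
  x_1 = 0.9801 - 0.1*1.9602 = 0.7841
  y_1 = -0.565 - 0.1*-4.52 = -0.113
Step 2: grad_x = 2*1*0.7841 = 1.5682, grad_y = 2*4*-0.113 = -0.904
  x_2 = 0.7841 - 0.1*1.5682 = 0.6273
  y_2 = -0.113 - 0.1*-0.904 = -0.0226
Step 3: grad_x = 2*1*0.6273 = 1.2545, grad_y = 2*4*-0.0226 = -0.1808
  x_3 = 0.6273 - 0.1*1.2545 = 0.5018
  y_3 = -0.0226 - 0.1*-0.1808 = -0.0045
Step 4: grad_x = 2*1*0.5018 = 1.0036, grad_y = 2*4*-0.0045 = -0.0362
  x_4 = 0.5018 - 0.1*1.0036 = 0.4014
  y_4 = -0.0045 - 0.1*-0.0362 = -0.0009
f(0.4014, -0.0009) = 1*0.4014^2 + 4*(-0.0009)^2 = 0.1612


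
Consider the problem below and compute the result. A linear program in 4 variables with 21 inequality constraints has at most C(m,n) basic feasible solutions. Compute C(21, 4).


Each vertex corresponds to some choice of n active constraints out of m, so the number of vertices is at most C(m, n) = m! / (n!(m-n)!).
m = 21, n = 4
Numerator: 21 * 20 * 19 * 18
Denominator: 4! = 24
C(21, 4) = 5985
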